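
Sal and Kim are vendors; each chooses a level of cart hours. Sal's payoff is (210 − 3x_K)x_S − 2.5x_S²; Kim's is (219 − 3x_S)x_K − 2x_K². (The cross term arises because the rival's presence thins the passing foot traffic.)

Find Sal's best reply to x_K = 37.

Expanding Sal's payoff: 210x_S − 3x_Kx_S − 2.5x_S².
∂π/∂x_S = 210 − 3x_K − 5x_S = 0, so x_S = 42 − 0.6x_K.
At x_K = 37: x_S = 42 − 0.6·37 = 19.8.

19.8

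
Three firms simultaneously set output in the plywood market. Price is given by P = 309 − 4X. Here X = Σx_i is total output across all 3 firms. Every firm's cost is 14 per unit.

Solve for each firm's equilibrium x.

A representative firm's profit is π_i = x_i(309 − 4X) − 14x_i, with X = x_i + Σ_{j≠i} x_j.
First-order condition: 295 − 8x_i − 4Σ_{j≠i} x_j = 0.
Imposing symmetry (x_j = x for all j) turns Σ_{j≠i} x_j into 2x, so 295 = 16x and x = 18.4375.

18.4375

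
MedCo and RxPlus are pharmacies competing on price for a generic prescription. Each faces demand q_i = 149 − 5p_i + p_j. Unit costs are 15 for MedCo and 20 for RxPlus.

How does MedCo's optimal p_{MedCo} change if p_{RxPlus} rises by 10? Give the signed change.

MedCo's profit: π = (p_{MedCo} − 15)(149 − 5p_{MedCo} + p_{RxPlus}).
∂π/∂p_{MedCo} = 224 − 10p_{MedCo} + p_{RxPlus} = 0 ⇒ p_{MedCo} = 22.4 + 0.1p_{RxPlus}.
The reaction-function slope is 0.1, so a 10-unit rise in p_{RxPlus} moves p_{MedCo} by 0.1 × 10 = 1. MedCo's best response rises — the actions are strategic complements.

1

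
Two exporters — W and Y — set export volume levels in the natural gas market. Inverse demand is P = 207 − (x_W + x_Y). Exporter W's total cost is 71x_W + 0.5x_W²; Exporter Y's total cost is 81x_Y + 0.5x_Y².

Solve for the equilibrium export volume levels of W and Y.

Exporter W's profit: π = x_W(207 − (x_W + x_Y)) − 71x_W − 0.5x_W².
∂π/∂x_W = 136 − 3x_W − x_Y = 0, so x_W = 136/3 − (1/3)x_Y.
By the same steps for Y: x_Y = 42 − (1/3)x_W.
Plugging x_Y into W's best response: x_W = 136/3 − (1/3)(42 − (1/3)x_W) ⇒ (8/9)x_W = 94/3, so x_W = 35.25.
Then x_Y = 42 − (1/3)·35.25 = 30.25.

35.25, 30.25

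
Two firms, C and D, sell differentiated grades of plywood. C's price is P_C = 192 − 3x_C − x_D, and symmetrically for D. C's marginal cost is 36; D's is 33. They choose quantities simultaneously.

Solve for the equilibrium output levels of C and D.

22.2, 22.8

Firm C's profit: π = x_C(192 − 3x_C − x_D) − 36x_C.
∂π/∂x_C = 156 − 6x_C − x_D = 0 ⇒ x_C = 26 − (1/6)x_D.
Similarly x_D = 26.5 − (1/6)x_C.
Substituting the second reaction function into the first: x_C = 26 − (1/6)(26.5 − (1/6)x_C), which gives (35/36)x_C = 259/12 ⇒ x_C = 22.2.
Then x_D = 26.5 − (1/6)·22.2 = 22.8.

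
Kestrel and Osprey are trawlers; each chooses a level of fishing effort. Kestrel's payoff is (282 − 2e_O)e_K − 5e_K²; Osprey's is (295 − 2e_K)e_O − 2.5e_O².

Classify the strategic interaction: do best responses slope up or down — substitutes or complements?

Expanding Kestrel's payoff: 282e_K − 2e_Oe_K − 5e_K².
∂π/∂e_K = 282 − 2e_O − 10e_K = 0, so e_K = 28.2 − 0.2e_O.
The best-response slope de_K/de_O = −0.2 < 0: the reaction function is downward-sloping, so the choices are strategic substitutes.

strategic substitutes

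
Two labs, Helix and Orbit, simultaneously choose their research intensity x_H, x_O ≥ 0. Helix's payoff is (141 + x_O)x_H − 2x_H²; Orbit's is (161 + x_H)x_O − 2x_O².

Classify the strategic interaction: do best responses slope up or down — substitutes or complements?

strategic complements

Expanding Helix's payoff: 141x_H + x_Ox_H − 2x_H².
∂π/∂x_H = 141 + x_O − 4x_H = 0, so x_H = 35.25 + 0.25x_O.
The best-response slope dx_H/dx_O = 0.25 > 0: the reaction function is upward-sloping, so the choices are strategic complements.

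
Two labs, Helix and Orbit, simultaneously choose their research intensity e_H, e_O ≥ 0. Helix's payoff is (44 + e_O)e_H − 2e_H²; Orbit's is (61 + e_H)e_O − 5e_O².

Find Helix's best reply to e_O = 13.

14.25

Expanding Helix's payoff: 44e_H + e_Oe_H − 2e_H².
∂π/∂e_H = 44 + e_O − 4e_H = 0, so e_H = 11 + 0.25e_O.
At e_O = 13: e_H = 11 + 0.25·13 = 14.25.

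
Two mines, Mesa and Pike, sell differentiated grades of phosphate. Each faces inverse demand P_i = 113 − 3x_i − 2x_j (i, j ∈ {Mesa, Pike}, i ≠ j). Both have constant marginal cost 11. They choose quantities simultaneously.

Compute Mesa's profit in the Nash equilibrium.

Mine Mesa's profit: π = x_{Mesa}(113 − 3x_{Mesa} − 2x_{Pike}) − 11x_{Mesa}.
∂π/∂x_{Mesa} = 102 − 6x_{Mesa} − 2x_{Pike} = 0 ⇒ x_{Mesa} = 17 − (1/3)x_{Pike}.
The game is symmetric, so in equilibrium x_{Pike} = x_{Mesa}: the reaction function gives (4/3)x_{Mesa} = 17, hence x_{Mesa} = 12.75.
P_{Mesa} = 113 − 3·12.75 − 2·12.75 = 49.25.
Profit = (49.25 − 11)·12.75 = 487.6875.

487.6875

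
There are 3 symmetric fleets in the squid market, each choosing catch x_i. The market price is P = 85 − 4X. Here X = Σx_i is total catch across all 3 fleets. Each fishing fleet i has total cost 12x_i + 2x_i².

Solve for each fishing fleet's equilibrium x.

3.65

A representative fishing fleet's profit is π_i = x_i(85 − 4X) − 12x_i − 2x_i², with X = x_i + Σ_{j≠i} x_j.
First-order condition: 73 − 12x_i − 4Σ_{j≠i} x_j = 0.
Imposing symmetry (x_j = x for all j) turns Σ_{j≠i} x_j into 2x, so 73 = 20x and x = 3.65.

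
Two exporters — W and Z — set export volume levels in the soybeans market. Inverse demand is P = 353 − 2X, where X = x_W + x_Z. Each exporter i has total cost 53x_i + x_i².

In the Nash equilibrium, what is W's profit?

4218.75

Exporter W's profit: π = x_W(353 − 2(x_W + x_Z)) − 53x_W − x_W².
∂π/∂x_W = 300 − 6x_W − 2x_Z = 0, so x_W = 50 − (1/3)x_Z.
By symmetry x_Z = x_W; substituting into the reaction function, (4/3)x_W = 50 and x_W = 37.5.
Price P = 353 − 2·75 = 203.
W's profit: (203 − 53)·37.5 − (37.5)² = 4218.75.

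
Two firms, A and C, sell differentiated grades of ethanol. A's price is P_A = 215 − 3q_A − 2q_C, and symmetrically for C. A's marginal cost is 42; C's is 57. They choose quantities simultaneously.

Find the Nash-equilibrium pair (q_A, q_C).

22.5625, 18.8125

Firm A's profit: π = q_A(215 − 3q_A − 2q_C) − 42q_A.
∂π/∂q_A = 173 − 6q_A − 2q_C = 0 ⇒ q_A = 173/6 − (1/3)q_C.
Similarly q_C = 79/3 − (1/3)q_A.
Plugging q_C into A's best response: q_A = 173/6 − (1/3)(79/3 − (1/3)q_A) ⇒ (8/9)q_A = 361/18, so q_A = 22.5625.
Then q_C = 79/3 − (1/3)·22.5625 = 18.8125.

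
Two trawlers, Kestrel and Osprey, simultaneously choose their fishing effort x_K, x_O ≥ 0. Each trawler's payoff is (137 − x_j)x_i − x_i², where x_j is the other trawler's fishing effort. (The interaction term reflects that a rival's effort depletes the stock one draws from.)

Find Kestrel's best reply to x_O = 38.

Kestrel's payoff is (137 − x_O)x_K − x_K².
∂π/∂x_K = 137 − x_O − 2x_K = 0, so x_K = 68.5 − 0.5x_O.
At x_O = 38: x_K = 68.5 − 0.5·38 = 49.5.

49.5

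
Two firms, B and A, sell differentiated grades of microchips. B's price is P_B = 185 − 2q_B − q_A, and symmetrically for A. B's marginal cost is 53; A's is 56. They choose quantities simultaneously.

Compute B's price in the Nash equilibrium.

Firm B's profit: π = q_B(185 − 2q_B − q_A) − 53q_B.
∂π/∂q_B = 132 − 4q_B − q_A = 0 ⇒ q_B = 33 − 0.25q_A.
Similarly q_A = 32.25 − 0.25q_B.
Plugging q_A into B's best response: q_B = 33 − 0.25(32.25 − 0.25q_B) ⇒ 0.9375q_B = 24.9375, so q_B = 26.6.
Then q_A = 32.25 − 0.25·26.6 = 25.6.
P_B = 185 − 2·26.6 − 25.6 = 106.2.

106.2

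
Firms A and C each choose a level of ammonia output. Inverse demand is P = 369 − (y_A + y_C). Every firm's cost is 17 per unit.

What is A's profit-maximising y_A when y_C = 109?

Firm A's profit: π = y_A(369 − (y_A + y_C)) − 17y_A.
∂π/∂y_A = 352 − 2y_A − y_C = 0, so y_A = 176 − 0.5y_C.
At y_C = 109: y_A = 176 − 0.5·109 = 121.5.

121.5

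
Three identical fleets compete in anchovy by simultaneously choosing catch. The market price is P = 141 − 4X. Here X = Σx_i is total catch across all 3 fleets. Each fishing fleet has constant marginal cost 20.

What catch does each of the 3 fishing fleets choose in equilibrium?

A representative fishing fleet's profit is π_i = x_i(141 − 4X) − 20x_i, with X = x_i + Σ_{j≠i} x_j.
First-order condition: 121 − 8x_i − 4Σ_{j≠i} x_j = 0.
Imposing symmetry (x_j = x for all j) turns Σ_{j≠i} x_j into 2x, so 121 = 16x and x = 7.5625.

7.5625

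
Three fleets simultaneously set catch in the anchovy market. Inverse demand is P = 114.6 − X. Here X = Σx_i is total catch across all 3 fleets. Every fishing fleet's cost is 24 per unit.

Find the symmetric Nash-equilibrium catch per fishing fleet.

22.65

A representative fishing fleet's profit is π_i = x_i(114.6 − X) − 24x_i, with X = x_i + Σ_{j≠i} x_j.
First-order condition: 90.6 − 2x_i − Σ_{j≠i} x_j = 0.
With identical fishing fleets, set every x_j = x: then 90.6 − 2x − 2x = 0, i.e. x = 90.6/4 = 22.65.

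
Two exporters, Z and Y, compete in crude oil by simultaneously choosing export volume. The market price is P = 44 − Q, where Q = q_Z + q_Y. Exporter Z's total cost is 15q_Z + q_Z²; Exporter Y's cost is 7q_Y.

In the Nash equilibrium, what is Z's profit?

Exporter Z's profit: π = q_Z(44 − (q_Z + q_Y)) − 15q_Z − q_Z².
∂π/∂q_Z = 29 − 4q_Z − q_Y = 0, so q_Z = 7.25 − 0.25q_Y.
For Y: ∂π/∂q_Y = 37 − 2q_Y − q_Z = 0 ⇒ q_Y = 18.5 − 0.5q_Z.
Substituting the second reaction function into the first: q_Z = 7.25 − 0.25(18.5 − 0.5q_Z), which gives 0.875q_Z = 2.625 ⇒ q_Z = 3.
Then q_Y = 18.5 − 0.5·3 = 17.
Price P = 44 − 20 = 24.
Z's profit: (24 − 15)·3 − (3)² = 18.

18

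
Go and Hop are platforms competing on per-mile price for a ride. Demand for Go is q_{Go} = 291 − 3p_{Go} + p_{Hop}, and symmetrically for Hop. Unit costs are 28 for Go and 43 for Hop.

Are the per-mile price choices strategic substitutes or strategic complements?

strategic complements

Go's profit: π = (p_{Go} − 28)(291 − 3p_{Go} + p_{Hop}).
∂π/∂p_{Go} = 375 − 6p_{Go} + p_{Hop} = 0 ⇒ p_{Go} = 62.5 + (1/6)p_{Hop}.
The best-response slope dp_{Go}/dp_{Hop} = 1/6 > 0: the reaction function is upward-sloping, so the choices are strategic complements.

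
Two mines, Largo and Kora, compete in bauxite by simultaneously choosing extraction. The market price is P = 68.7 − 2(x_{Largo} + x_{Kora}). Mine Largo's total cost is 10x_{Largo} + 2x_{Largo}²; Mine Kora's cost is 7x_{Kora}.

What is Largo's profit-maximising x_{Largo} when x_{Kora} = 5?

Mine Largo's profit: π = x_{Largo}(68.7 − 2(x_{Largo} + x_{Kora})) − 10x_{Largo} − 2x_{Largo}².
∂π/∂x_{Largo} = 58.7 − 8x_{Largo} − 2x_{Kora} = 0, so x_{Largo} = 7.3375 − 0.25x_{Kora}.
At x_{Kora} = 5: x_{Largo} = 7.3375 − 0.25·5 = 6.0875.

6.0875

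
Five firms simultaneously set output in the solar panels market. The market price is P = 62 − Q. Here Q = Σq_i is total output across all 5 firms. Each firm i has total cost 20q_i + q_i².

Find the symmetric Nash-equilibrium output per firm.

A representative firm's profit is π_i = q_i(62 − Q) − 20q_i − q_i², with Q = q_i + Σ_{j≠i} q_j.
First-order condition: 42 − 4q_i − Σ_{j≠i} q_j = 0.
Imposing symmetry (q_j = q for all j) turns Σ_{j≠i} q_j into 4q, so 42 = 8q and q = 5.25.

5.25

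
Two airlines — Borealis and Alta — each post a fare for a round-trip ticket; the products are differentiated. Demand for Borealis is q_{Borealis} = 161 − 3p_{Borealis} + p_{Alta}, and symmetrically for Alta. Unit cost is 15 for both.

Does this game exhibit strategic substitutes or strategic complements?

strategic complements

Borealis's profit: π = (p_{Borealis} − 15)(161 − 3p_{Borealis} + p_{Alta}).
∂π/∂p_{Borealis} = 206 − 6p_{Borealis} + p_{Alta} = 0 ⇒ p_{Borealis} = 103/3 + (1/6)p_{Alta}.
The best-response slope dp_{Borealis}/dp_{Alta} = 1/6 > 0: the reaction function is upward-sloping, so the choices are strategic complements.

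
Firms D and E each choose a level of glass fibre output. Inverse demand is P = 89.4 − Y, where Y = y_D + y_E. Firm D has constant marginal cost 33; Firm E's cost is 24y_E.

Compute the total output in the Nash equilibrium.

Firm D's profit: π = y_D(89.4 − (y_D + y_E)) − 33y_D.
∂π/∂y_D = 56.4 − 2y_D − y_E = 0, so y_D = 28.2 − 0.5y_E.
By the same steps for E: y_E = 32.7 − 0.5y_D.
Solving the two reaction functions simultaneously: (1 − (−0.5)(−0.5))y_D = 28.2 − 0.5·32.7, so 0.75y_D = 11.85 and y_D = 15.8.
Then y_E = 32.7 − 0.5·15.8 = 24.8.
Total output: 15.8 + 24.8 = 40.6.

40.6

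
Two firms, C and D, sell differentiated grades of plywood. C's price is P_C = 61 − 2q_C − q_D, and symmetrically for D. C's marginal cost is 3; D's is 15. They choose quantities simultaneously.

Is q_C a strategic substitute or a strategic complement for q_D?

Firm C's profit: π = q_C(61 − 2q_C − q_D) − 3q_C.
∂π/∂q_C = 58 − 4q_C − q_D = 0 ⇒ q_C = 14.5 − 0.25q_D.
The best-response slope dq_C/dq_D = −0.25 < 0: the reaction function is downward-sloping, so the choices are strategic substitutes.

strategic substitutes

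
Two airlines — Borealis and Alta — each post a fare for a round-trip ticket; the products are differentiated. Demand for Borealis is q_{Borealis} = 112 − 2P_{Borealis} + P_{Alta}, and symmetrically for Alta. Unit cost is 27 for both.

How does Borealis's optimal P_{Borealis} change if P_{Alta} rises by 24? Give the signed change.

6

Borealis's profit: π = (P_{Borealis} − 27)(112 − 2P_{Borealis} + P_{Alta}).
∂π/∂P_{Borealis} = 166 − 4P_{Borealis} + P_{Alta} = 0 ⇒ P_{Borealis} = 41.5 + 0.25P_{Alta}.
The reaction-function slope is 0.25, so a 24-unit rise in P_{Alta} moves P_{Borealis} by 0.25 × 24 = 6. Borealis's best response rises — the actions are strategic complements.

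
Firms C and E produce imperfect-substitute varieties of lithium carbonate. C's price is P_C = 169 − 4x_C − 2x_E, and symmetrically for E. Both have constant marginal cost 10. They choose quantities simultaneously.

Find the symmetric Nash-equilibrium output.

Firm C's profit: π = x_C(169 − 4x_C − 2x_E) − 10x_C.
∂π/∂x_C = 159 − 8x_C − 2x_E = 0 ⇒ x_C = 19.875 − 0.25x_E.
Setting x_C = x_E in the reaction function: x_C = 19.875 − 0.25x_C, so x_C = 19.875 / 1.25 = 15.9.

15.9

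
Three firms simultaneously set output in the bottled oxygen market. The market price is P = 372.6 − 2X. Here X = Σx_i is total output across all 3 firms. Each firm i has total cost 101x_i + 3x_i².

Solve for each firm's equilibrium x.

A representative firm's profit is π_i = x_i(372.6 − 2X) − 101x_i − 3x_i², with X = x_i + Σ_{j≠i} x_j.
First-order condition: 271.6 − 10x_i − 2Σ_{j≠i} x_j = 0.
Imposing symmetry (x_j = x for all j) turns Σ_{j≠i} x_j into 2x, so 271.6 = 14x and x = 19.4.

19.4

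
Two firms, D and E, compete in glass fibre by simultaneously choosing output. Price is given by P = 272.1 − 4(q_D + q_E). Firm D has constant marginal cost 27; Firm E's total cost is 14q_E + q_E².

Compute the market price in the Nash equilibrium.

Firm D's profit: π = q_D(272.1 − 4(q_D + q_E)) − 27q_D.
∂π/∂q_D = 245.1 − 8q_D − 4q_E = 0, so q_D = 30.6375 − 0.5q_E.
For E: ∂π/∂q_E = 258.1 − 10q_E − 4q_D = 0 ⇒ q_E = 25.81 − 0.4q_D.
Substituting the second reaction function into the first: q_D = 30.6375 − 0.5(25.81 − 0.4q_D), which gives 0.8q_D = 17.7325 ⇒ q_D = 7093/320.
Then q_E = 25.81 − 0.4·(7093/320) = 2711/160.
Equilibrium price: P = 272.1 − 4·(2503/64) = 115.6625.

115.6625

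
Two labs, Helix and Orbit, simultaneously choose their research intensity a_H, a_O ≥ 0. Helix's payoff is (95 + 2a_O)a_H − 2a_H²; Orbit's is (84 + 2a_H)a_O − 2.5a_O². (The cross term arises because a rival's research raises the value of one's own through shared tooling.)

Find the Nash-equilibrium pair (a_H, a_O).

40.1875, 32.875

Expanding Helix's payoff: 95a_H + 2a_Oa_H − 2a_H².
∂π/∂a_H = 95 + 2a_O − 4a_H = 0, so a_H = 23.75 + 0.5a_O.
Likewise for Orbit: a_O = 16.8 + 0.4a_H.
Substituting the second reaction function into the first: a_H = 23.75 + 0.5(16.8 + 0.4a_H), which gives 0.8a_H = 32.15 ⇒ a_H = 40.1875.
Then a_O = 16.8 + 0.4·40.1875 = 32.875.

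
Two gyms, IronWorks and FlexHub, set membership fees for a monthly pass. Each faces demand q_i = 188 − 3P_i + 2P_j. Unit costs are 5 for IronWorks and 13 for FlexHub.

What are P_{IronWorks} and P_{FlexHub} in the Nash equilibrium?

52.25, 55.25

IronWorks's profit: π = (P_{IronWorks} − 5)(188 − 3P_{IronWorks} + 2P_{FlexHub}).
∂π/∂P_{IronWorks} = 203 − 6P_{IronWorks} + 2P_{FlexHub} = 0 ⇒ P_{IronWorks} = 203/6 + (1/3)P_{FlexHub}.
Similarly P_{FlexHub} = 227/6 + (1/3)P_{IronWorks}.
Substituting the second reaction function into the first: P_{IronWorks} = 203/6 + (1/3)(227/6 + (1/3)P_{IronWorks}), which gives (8/9)P_{IronWorks} = 418/9 ⇒ P_{IronWorks} = 52.25.
Then P_{FlexHub} = 227/6 + (1/3)·52.25 = 55.25.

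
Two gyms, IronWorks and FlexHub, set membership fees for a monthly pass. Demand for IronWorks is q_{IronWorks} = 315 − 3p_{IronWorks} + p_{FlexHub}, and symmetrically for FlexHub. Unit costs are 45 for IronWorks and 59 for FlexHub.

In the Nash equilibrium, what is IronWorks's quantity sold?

IronWorks's profit: π = (p_{IronWorks} − 45)(315 − 3p_{IronWorks} + p_{FlexHub}).
∂π/∂p_{IronWorks} = 450 − 6p_{IronWorks} + p_{FlexHub} = 0 ⇒ p_{IronWorks} = 75 + (1/6)p_{FlexHub}.
Similarly p_{FlexHub} = 82 + (1/6)p_{IronWorks}.
Plugging p_{FlexHub} into IronWorks's best response: p_{IronWorks} = 75 + (1/6)(82 + (1/6)p_{IronWorks}) ⇒ (35/36)p_{IronWorks} = 266/3, so p_{IronWorks} = 91.2.
Then p_{FlexHub} = 82 + (1/6)·91.2 = 97.2.
q_{IronWorks} = 315 − 3·91.2 + 97.2 = 138.6.

138.6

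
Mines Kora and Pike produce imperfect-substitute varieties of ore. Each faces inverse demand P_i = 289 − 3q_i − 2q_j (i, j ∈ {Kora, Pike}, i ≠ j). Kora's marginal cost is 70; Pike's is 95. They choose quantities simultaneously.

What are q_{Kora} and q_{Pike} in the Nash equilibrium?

28.9375, 22.6875

Mine Kora's profit: π = q_{Kora}(289 − 3q_{Kora} − 2q_{Pike}) − 70q_{Kora}.
∂π/∂q_{Kora} = 219 − 6q_{Kora} − 2q_{Pike} = 0 ⇒ q_{Kora} = 36.5 − (1/3)q_{Pike}.
Similarly q_{Pike} = 97/3 − (1/3)q_{Kora}.
Plugging q_{Pike} into Kora's best response: q_{Kora} = 36.5 − (1/3)(97/3 − (1/3)q_{Kora}) ⇒ (8/9)q_{Kora} = 463/18, so q_{Kora} = 28.9375.
Then q_{Pike} = 97/3 − (1/3)·28.9375 = 22.6875.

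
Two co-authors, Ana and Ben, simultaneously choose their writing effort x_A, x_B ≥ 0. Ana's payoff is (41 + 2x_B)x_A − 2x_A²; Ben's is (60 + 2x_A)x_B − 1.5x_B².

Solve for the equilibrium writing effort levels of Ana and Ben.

30.375, 40.25

Expanding Ana's payoff: 41x_A + 2x_Bx_A − 2x_A².
∂π/∂x_A = 41 + 2x_B − 4x_A = 0, so x_A = 10.25 + 0.5x_B.
Likewise for Ben: x_B = 20 + (2/3)x_A.
Substituting the second reaction function into the first: x_A = 10.25 + 0.5(20 + (2/3)x_A), which gives (2/3)x_A = 20.25 ⇒ x_A = 30.375.
Then x_B = 20 + (2/3)·30.375 = 40.25.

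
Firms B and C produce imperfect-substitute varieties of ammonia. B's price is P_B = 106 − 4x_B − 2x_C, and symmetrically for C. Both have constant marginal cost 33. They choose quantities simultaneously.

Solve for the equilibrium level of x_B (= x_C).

Firm B's profit: π = x_B(106 − 4x_B − 2x_C) − 33x_B.
∂π/∂x_B = 73 − 8x_B − 2x_C = 0 ⇒ x_B = 9.125 − 0.25x_C.
By symmetry x_C = x_B; substituting into the reaction function, 1.25x_B = 9.125 and x_B = 7.3.

7.3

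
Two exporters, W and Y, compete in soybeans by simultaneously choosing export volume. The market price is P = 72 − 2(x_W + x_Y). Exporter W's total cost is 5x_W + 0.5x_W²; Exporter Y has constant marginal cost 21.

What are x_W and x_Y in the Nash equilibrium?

10.375, 7.5625

Exporter W's profit: π = x_W(72 − 2(x_W + x_Y)) − 5x_W − 0.5x_W².
∂π/∂x_W = 67 − 5x_W − 2x_Y = 0, so x_W = 13.4 − 0.4x_Y.
For Y: ∂π/∂x_Y = 51 − 4x_Y − 2x_W = 0 ⇒ x_Y = 12.75 − 0.5x_W.
Substituting the second reaction function into the first: x_W = 13.4 − 0.4(12.75 − 0.5x_W), which gives 0.8x_W = 8.3 ⇒ x_W = 10.375.
Then x_Y = 12.75 − 0.5·10.375 = 7.5625.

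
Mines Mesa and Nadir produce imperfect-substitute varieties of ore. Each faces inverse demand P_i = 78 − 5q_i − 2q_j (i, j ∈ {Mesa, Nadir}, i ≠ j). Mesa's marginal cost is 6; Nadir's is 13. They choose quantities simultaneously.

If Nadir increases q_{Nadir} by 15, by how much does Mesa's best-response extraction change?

-3

Mine Mesa's profit: π = q_{Mesa}(78 − 5q_{Mesa} − 2q_{Nadir}) − 6q_{Mesa}.
∂π/∂q_{Mesa} = 72 − 10q_{Mesa} − 2q_{Nadir} = 0 ⇒ q_{Mesa} = 7.2 − 0.2q_{Nadir}.
The reaction-function slope is −0.2, so a 15-unit rise in q_{Nadir} moves q_{Mesa} by −0.2 × 15 = −3. Mesa's best response falls — the actions are strategic substitutes.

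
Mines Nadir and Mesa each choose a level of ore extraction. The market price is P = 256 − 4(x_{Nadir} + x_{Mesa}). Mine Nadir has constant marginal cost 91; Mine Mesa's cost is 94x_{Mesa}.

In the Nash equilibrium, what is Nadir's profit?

784

Mine Nadir's profit: π = x_{Nadir}(256 − 4(x_{Nadir} + x_{Mesa})) − 91x_{Nadir}.
∂π/∂x_{Nadir} = 165 − 8x_{Nadir} − 4x_{Mesa} = 0, so x_{Nadir} = 20.625 − 0.5x_{Mesa}.
By the same steps for Mesa: x_{Mesa} = 20.25 − 0.5x_{Nadir}.
Plugging x_{Mesa} into Nadir's best response: x_{Nadir} = 20.625 − 0.5(20.25 − 0.5x_{Nadir}) ⇒ 0.75x_{Nadir} = 10.5, so x_{Nadir} = 14.
Then x_{Mesa} = 20.25 − 0.5·14 = 13.25.
Price P = 256 − 4·27.25 = 147.
Nadir's profit: (147 − 91)·14 = 784.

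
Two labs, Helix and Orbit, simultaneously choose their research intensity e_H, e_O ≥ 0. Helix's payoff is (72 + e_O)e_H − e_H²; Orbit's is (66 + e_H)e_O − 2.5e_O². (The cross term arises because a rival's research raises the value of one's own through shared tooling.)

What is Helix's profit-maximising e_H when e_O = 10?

41

Expanding Helix's payoff: 72e_H + e_Oe_H − e_H².
∂π/∂e_H = 72 + e_O − 2e_H = 0, so e_H = 36 + 0.5e_O.
At e_O = 10: e_H = 36 + 0.5·10 = 41.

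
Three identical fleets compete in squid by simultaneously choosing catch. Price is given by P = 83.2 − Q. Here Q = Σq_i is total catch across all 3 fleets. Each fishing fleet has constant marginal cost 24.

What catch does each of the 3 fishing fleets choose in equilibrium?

A representative fishing fleet's profit is π_i = q_i(83.2 − Q) − 24q_i, with Q = q_i + Σ_{j≠i} q_j.
First-order condition: 59.2 − 2q_i − Σ_{j≠i} q_j = 0.
In a symmetric equilibrium every fishing fleet chooses the same q, so Σ_{j≠i} q_j = 2q. The condition becomes 59.2 − 4q = 0, giving q = 59.2/4 = 14.8.

14.8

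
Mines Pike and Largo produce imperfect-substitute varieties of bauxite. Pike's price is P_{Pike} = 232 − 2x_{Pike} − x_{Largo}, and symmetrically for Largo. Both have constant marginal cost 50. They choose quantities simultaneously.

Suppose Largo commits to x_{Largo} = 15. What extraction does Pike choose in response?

Mine Pike's profit: π = x_{Pike}(232 − 2x_{Pike} − x_{Largo}) − 50x_{Pike}.
∂π/∂x_{Pike} = 182 − 4x_{Pike} − x_{Largo} = 0 ⇒ x_{Pike} = 45.5 − 0.25x_{Largo}.
At x_{Largo} = 15: x_{Pike} = 45.5 − 0.25·15 = 41.75.

41.75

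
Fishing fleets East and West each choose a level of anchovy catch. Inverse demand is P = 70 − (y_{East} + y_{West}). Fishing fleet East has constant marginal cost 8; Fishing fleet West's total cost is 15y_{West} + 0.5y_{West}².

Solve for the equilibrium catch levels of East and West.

Fishing fleet East's profit: π = y_{East}(70 − (y_{East} + y_{West})) − 8y_{East}.
∂π/∂y_{East} = 62 − 2y_{East} − y_{West} = 0, so y_{East} = 31 − 0.5y_{West}.
For West: ∂π/∂y_{West} = 55 − 3y_{West} − y_{East} = 0 ⇒ y_{West} = 55/3 − (1/3)y_{East}.
Plugging y_{West} into East's best response: y_{East} = 31 − 0.5(55/3 − (1/3)y_{East}) ⇒ (5/6)y_{East} = 131/6, so y_{East} = 26.2.
Then y_{West} = 55/3 − (1/3)·26.2 = 9.6.

26.2, 9.6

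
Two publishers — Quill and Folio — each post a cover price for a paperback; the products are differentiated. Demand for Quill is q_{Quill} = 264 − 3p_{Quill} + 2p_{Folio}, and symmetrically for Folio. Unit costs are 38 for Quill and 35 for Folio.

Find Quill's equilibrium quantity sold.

Quill's profit: π = (p_{Quill} − 38)(264 − 3p_{Quill} + 2p_{Folio}).
∂π/∂p_{Quill} = 378 − 6p_{Quill} + 2p_{Folio} = 0 ⇒ p_{Quill} = 63 + (1/3)p_{Folio}.
Similarly p_{Folio} = 61.5 + (1/3)p_{Quill}.
Solving the two reaction functions simultaneously: (1 − (1/3)(1/3))p_{Quill} = 63 + (1/3)·61.5, so (8/9)p_{Quill} = 83.5 and p_{Quill} = 93.9375.
Then p_{Folio} = 61.5 + (1/3)·93.9375 = 92.8125.
q_{Quill} = 264 − 3·93.9375 + 2·92.8125 = 167.8125.

167.8125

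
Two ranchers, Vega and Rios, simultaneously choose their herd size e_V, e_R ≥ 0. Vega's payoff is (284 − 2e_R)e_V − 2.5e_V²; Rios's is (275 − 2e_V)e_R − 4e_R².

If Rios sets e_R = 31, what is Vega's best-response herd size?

Expanding Vega's payoff: 284e_V − 2e_Re_V − 2.5e_V².
∂π/∂e_V = 284 − 2e_R − 5e_V = 0, so e_V = 56.8 − 0.4e_R.
At e_R = 31: e_V = 56.8 − 0.4·31 = 44.4.

44.4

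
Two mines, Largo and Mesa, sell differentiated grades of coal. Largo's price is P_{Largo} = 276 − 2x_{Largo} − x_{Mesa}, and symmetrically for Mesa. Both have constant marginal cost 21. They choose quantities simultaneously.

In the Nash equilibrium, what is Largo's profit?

5202

Mine Largo's profit: π = x_{Largo}(276 − 2x_{Largo} − x_{Mesa}) − 21x_{Largo}.
∂π/∂x_{Largo} = 255 − 4x_{Largo} − x_{Mesa} = 0 ⇒ x_{Largo} = 63.75 − 0.25x_{Mesa}.
By symmetry x_{Mesa} = x_{Largo}; substituting into the reaction function, 1.25x_{Largo} = 63.75 and x_{Largo} = 51.
P_{Largo} = 276 − 2·51 − 51 = 123.
Profit = (123 − 21)·51 = 5202.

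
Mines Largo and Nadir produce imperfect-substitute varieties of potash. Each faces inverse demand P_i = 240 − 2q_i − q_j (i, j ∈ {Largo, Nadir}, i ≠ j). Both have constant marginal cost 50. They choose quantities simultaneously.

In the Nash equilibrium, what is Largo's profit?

2888

Mine Largo's profit: π = q_{Largo}(240 − 2q_{Largo} − q_{Nadir}) − 50q_{Largo}.
∂π/∂q_{Largo} = 190 − 4q_{Largo} − q_{Nadir} = 0 ⇒ q_{Largo} = 47.5 − 0.25q_{Nadir}.
By symmetry q_{Nadir} = q_{Largo}; substituting into the reaction function, 1.25q_{Largo} = 47.5 and q_{Largo} = 38.
P_{Largo} = 240 − 2·38 − 38 = 126.
Profit = (126 − 50)·38 = 2888.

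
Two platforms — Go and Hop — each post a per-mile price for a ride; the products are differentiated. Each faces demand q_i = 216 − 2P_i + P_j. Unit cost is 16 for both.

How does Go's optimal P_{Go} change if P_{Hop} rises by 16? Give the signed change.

4

Go's profit: π = (P_{Go} − 16)(216 − 2P_{Go} + P_{Hop}).
∂π/∂P_{Go} = 248 − 4P_{Go} + P_{Hop} = 0 ⇒ P_{Go} = 62 + 0.25P_{Hop}.
The reaction-function slope is 0.25, so a 16-unit rise in P_{Hop} moves P_{Go} by 0.25 × 16 = 4. Go's best response rises — the actions are strategic complements.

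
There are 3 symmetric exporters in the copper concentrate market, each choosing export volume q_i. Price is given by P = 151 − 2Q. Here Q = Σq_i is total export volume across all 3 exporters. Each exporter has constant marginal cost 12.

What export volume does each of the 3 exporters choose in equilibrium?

A representative exporter's profit is π_i = q_i(151 − 2Q) − 12q_i, with Q = q_i + Σ_{j≠i} q_j.
First-order condition: 139 − 4q_i − 2Σ_{j≠i} q_j = 0.
With identical exporters, set every q_j = q: then 139 − 4q − 4q = 0, i.e. q = 139/8 = 17.375.

17.375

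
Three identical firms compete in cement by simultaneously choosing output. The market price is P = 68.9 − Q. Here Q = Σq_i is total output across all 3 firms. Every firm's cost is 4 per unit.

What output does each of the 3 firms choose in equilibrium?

A representative firm's profit is π_i = q_i(68.9 − Q) − 4q_i, with Q = q_i + Σ_{j≠i} q_j.
First-order condition: 64.9 − 2q_i − Σ_{j≠i} q_j = 0.
Imposing symmetry (q_j = q for all j) turns Σ_{j≠i} q_j into 2q, so 64.9 = 4q and q = 16.225.

16.225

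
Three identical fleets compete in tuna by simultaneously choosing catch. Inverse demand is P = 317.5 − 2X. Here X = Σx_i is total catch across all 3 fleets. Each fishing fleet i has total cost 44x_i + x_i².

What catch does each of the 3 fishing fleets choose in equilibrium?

27.35

A representative fishing fleet's profit is π_i = x_i(317.5 − 2X) − 44x_i − x_i², with X = x_i + Σ_{j≠i} x_j.
First-order condition: 273.5 − 6x_i − 2Σ_{j≠i} x_j = 0.
With identical fishing fleets, set every x_j = x: then 273.5 − 6x − 4x = 0, i.e. x = 273.5/10 = 27.35.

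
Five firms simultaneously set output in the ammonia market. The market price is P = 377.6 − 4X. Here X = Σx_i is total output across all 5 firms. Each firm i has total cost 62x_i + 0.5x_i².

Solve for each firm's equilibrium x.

A representative firm's profit is π_i = x_i(377.6 − 4X) − 62x_i − 0.5x_i², with X = x_i + Σ_{j≠i} x_j.
First-order condition: 315.6 − 9x_i − 4Σ_{j≠i} x_j = 0.
Imposing symmetry (x_j = x for all j) turns Σ_{j≠i} x_j into 4x, so 315.6 = 25x and x = 12.624.

12.624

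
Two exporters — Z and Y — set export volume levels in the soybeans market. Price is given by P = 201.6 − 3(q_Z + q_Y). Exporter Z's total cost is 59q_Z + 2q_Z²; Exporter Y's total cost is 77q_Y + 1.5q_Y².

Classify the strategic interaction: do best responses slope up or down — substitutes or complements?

strategic substitutes

Exporter Z's profit: π = q_Z(201.6 − 3(q_Z + q_Y)) − 59q_Z − 2q_Z².
∂π/∂q_Z = 142.6 − 10q_Z − 3q_Y = 0, so q_Z = 14.26 − 0.3q_Y.
The best-response slope dq_Z/dq_Y = −0.3 < 0: the reaction function is downward-sloping, so the choices are strategic substitutes.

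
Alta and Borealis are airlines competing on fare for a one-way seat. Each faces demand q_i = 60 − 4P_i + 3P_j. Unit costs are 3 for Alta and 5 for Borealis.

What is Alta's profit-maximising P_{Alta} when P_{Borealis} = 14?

Alta's profit: π = (P_{Alta} − 3)(60 − 4P_{Alta} + 3P_{Borealis}).
∂π/∂P_{Alta} = 72 − 8P_{Alta} + 3P_{Borealis} = 0 ⇒ P_{Alta} = 9 + 0.375P_{Borealis}.
At P_{Borealis} = 14: P_{Alta} = 9 + 0.375·14 = 14.25.

14.25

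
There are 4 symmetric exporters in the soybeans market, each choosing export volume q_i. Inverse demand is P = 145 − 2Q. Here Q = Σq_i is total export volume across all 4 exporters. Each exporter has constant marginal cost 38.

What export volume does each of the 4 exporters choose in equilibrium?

A representative exporter's profit is π_i = q_i(145 − 2Q) − 38q_i, with Q = q_i + Σ_{j≠i} q_j.
First-order condition: 107 − 4q_i − 2Σ_{j≠i} q_j = 0.
With identical exporters, set every q_j = q: then 107 − 4q − 6q = 0, i.e. q = 107/10 = 10.7.

10.7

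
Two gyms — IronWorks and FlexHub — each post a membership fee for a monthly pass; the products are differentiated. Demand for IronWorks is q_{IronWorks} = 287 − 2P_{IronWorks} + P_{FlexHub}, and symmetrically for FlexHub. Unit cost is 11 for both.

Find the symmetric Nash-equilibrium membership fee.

IronWorks's profit: π = (P_{IronWorks} − 11)(287 − 2P_{IronWorks} + P_{FlexHub}).
∂π/∂P_{IronWorks} = 309 − 4P_{IronWorks} + P_{FlexHub} = 0 ⇒ P_{IronWorks} = 77.25 + 0.25P_{FlexHub}.
Setting P_{IronWorks} = P_{FlexHub} in the reaction function: P_{IronWorks} = 77.25 + 0.25P_{IronWorks}, so P_{IronWorks} = 77.25 / 0.75 = 103.

103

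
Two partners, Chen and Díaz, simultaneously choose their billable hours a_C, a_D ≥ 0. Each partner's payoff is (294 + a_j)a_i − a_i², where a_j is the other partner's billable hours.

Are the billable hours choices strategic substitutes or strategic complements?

Chen's payoff is (294 + a_D)a_C − a_C².
∂π/∂a_C = 294 + a_D − 2a_C = 0, so a_C = 147 + 0.5a_D.
The best-response slope da_C/da_D = 0.5 > 0: the reaction function is upward-sloping, so the choices are strategic complements.

strategic complements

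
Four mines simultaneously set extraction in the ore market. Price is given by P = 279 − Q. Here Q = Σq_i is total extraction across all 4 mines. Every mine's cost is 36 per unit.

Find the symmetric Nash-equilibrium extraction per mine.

A representative mine's profit is π_i = q_i(279 − Q) − 36q_i, with Q = q_i + Σ_{j≠i} q_j.
First-order condition: 243 − 2q_i − Σ_{j≠i} q_j = 0.
Imposing symmetry (q_j = q for all j) turns Σ_{j≠i} q_j into 3q, so 243 = 5q and q = 48.6.

48.6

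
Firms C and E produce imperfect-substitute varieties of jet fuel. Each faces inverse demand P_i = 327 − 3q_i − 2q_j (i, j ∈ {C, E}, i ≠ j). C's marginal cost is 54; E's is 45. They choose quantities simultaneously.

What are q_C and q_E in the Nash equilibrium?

33.5625, 35.8125

Firm C's profit: π = q_C(327 − 3q_C − 2q_E) − 54q_C.
∂π/∂q_C = 273 − 6q_C − 2q_E = 0 ⇒ q_C = 45.5 − (1/3)q_E.
Similarly q_E = 47 − (1/3)q_C.
Substituting the second reaction function into the first: q_C = 45.5 − (1/3)(47 − (1/3)q_C), which gives (8/9)q_C = 179/6 ⇒ q_C = 33.5625.
Then q_E = 47 − (1/3)·33.5625 = 35.8125.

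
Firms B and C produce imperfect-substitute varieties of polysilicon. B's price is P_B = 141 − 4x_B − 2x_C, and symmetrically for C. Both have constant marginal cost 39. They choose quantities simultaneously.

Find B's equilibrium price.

Firm B's profit: π = x_B(141 − 4x_B − 2x_C) − 39x_B.
∂π/∂x_B = 102 − 8x_B − 2x_C = 0 ⇒ x_B = 12.75 − 0.25x_C.
The game is symmetric, so in equilibrium x_C = x_B: the reaction function gives 1.25x_B = 12.75, hence x_B = 10.2.
P_B = 141 − 4·10.2 − 2·10.2 = 79.8.

79.8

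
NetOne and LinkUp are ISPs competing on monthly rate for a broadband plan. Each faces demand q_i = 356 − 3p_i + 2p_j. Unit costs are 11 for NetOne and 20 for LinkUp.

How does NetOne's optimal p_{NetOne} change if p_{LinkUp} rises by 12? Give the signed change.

NetOne's profit: π = (p_{NetOne} − 11)(356 − 3p_{NetOne} + 2p_{LinkUp}).
∂π/∂p_{NetOne} = 389 − 6p_{NetOne} + 2p_{LinkUp} = 0 ⇒ p_{NetOne} = 389/6 + (1/3)p_{LinkUp}.
The reaction-function slope is 1/3, so a 12-unit rise in p_{LinkUp} moves p_{NetOne} by 1/3 × 12 = 4. NetOne's best response rises — the actions are strategic complements.

4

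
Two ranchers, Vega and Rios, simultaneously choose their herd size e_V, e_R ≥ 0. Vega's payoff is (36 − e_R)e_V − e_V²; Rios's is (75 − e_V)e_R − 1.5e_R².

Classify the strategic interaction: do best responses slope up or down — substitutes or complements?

strategic substitutes

Expanding Vega's payoff: 36e_V − e_Re_V − e_V².
∂π/∂e_V = 36 − e_R − 2e_V = 0, so e_V = 18 − 0.5e_R.
The best-response slope de_V/de_R = −0.5 < 0: the reaction function is downward-sloping, so the choices are strategic substitutes.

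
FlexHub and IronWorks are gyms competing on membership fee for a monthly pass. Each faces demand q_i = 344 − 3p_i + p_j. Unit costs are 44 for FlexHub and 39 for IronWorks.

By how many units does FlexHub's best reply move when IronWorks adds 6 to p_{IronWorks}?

1

FlexHub's profit: π = (p_{FlexHub} − 44)(344 − 3p_{FlexHub} + p_{IronWorks}).
∂π/∂p_{FlexHub} = 476 − 6p_{FlexHub} + p_{IronWorks} = 0 ⇒ p_{FlexHub} = 238/3 + (1/6)p_{IronWorks}.
The reaction-function slope is 1/6, so a 6-unit rise in p_{IronWorks} moves p_{FlexHub} by 1/6 × 6 = 1. FlexHub's best response rises — the actions are strategic complements.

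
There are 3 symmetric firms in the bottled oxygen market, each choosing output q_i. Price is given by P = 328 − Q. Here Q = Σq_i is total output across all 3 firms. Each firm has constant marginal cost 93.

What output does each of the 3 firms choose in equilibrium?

58.75

A representative firm's profit is π_i = q_i(328 − Q) − 93q_i, with Q = q_i + Σ_{j≠i} q_j.
First-order condition: 235 − 2q_i − Σ_{j≠i} q_j = 0.
With identical firms, set every q_j = q: then 235 − 2q − 2q = 0, i.e. q = 235/4 = 58.75.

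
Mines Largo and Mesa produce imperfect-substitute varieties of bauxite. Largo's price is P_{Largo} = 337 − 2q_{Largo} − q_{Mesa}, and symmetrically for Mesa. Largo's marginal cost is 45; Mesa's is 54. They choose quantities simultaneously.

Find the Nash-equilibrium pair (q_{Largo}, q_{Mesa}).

Mine Largo's profit: π = q_{Largo}(337 − 2q_{Largo} − q_{Mesa}) − 45q_{Largo}.
∂π/∂q_{Largo} = 292 − 4q_{Largo} − q_{Mesa} = 0 ⇒ q_{Largo} = 73 − 0.25q_{Mesa}.
Similarly q_{Mesa} = 70.75 − 0.25q_{Largo}.
Plugging q_{Mesa} into Largo's best response: q_{Largo} = 73 − 0.25(70.75 − 0.25q_{Largo}) ⇒ 0.9375q_{Largo} = 55.3125, so q_{Largo} = 59.
Then q_{Mesa} = 70.75 − 0.25·59 = 56.

59, 56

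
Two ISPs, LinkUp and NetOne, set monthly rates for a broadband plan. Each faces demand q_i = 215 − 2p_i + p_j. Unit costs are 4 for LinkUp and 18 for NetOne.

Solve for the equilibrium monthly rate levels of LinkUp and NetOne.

76.2, 81.8

LinkUp's profit: π = (p_{LinkUp} − 4)(215 − 2p_{LinkUp} + p_{NetOne}).
∂π/∂p_{LinkUp} = 223 − 4p_{LinkUp} + p_{NetOne} = 0 ⇒ p_{LinkUp} = 55.75 + 0.25p_{NetOne}.
Similarly p_{NetOne} = 62.75 + 0.25p_{LinkUp}.
Solving the two reaction functions simultaneously: (1 − (0.25)(0.25))p_{LinkUp} = 55.75 + 0.25·62.75, so 0.9375p_{LinkUp} = 71.4375 and p_{LinkUp} = 76.2.
Then p_{NetOne} = 62.75 + 0.25·76.2 = 81.8.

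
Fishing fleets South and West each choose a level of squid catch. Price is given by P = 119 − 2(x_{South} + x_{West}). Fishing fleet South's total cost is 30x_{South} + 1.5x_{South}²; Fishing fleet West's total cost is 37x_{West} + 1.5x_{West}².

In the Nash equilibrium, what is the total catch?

Fishing fleet South's profit: π = x_{South}(119 − 2(x_{South} + x_{West})) − 30x_{South} − 1.5x_{South}².
∂π/∂x_{South} = 89 − 7x_{South} − 2x_{West} = 0, so x_{South} = 89/7 − (2/7)x_{West}.
By the same steps for West: x_{West} = 82/7 − (2/7)x_{South}.
Solving the two reaction functions simultaneously: (1 − (−2/7)(−2/7))x_{South} = 89/7 − (2/7)·(82/7), so (45/49)x_{South} = 459/49 and x_{South} = 10.2.
Then x_{West} = 82/7 − (2/7)·10.2 = 8.8.
Total catch: 10.2 + 8.8 = 19.

19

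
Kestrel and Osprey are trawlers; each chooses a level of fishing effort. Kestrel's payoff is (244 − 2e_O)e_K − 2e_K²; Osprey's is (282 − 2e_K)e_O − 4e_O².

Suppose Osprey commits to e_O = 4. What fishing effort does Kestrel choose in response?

59

Expanding Kestrel's payoff: 244e_K − 2e_Oe_K − 2e_K².
∂π/∂e_K = 244 − 2e_O − 4e_K = 0, so e_K = 61 − 0.5e_O.
At e_O = 4: e_K = 61 − 0.5·4 = 59.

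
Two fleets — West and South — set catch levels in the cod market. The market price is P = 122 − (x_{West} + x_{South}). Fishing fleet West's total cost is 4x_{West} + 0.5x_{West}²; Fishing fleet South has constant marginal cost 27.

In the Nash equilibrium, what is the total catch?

Fishing fleet West's profit: π = x_{West}(122 − (x_{West} + x_{South})) − 4x_{West} − 0.5x_{West}².
∂π/∂x_{West} = 118 − 3x_{West} − x_{South} = 0, so x_{West} = 118/3 − (1/3)x_{South}.
For South: ∂π/∂x_{South} = 95 − 2x_{South} − x_{West} = 0 ⇒ x_{South} = 47.5 − 0.5x_{West}.
Substituting the second reaction function into the first: x_{West} = 118/3 − (1/3)(47.5 − 0.5x_{West}), which gives (5/6)x_{West} = 23.5 ⇒ x_{West} = 28.2.
Then x_{South} = 47.5 − 0.5·28.2 = 33.4.
Total catch: 28.2 + 33.4 = 61.6.

61.6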